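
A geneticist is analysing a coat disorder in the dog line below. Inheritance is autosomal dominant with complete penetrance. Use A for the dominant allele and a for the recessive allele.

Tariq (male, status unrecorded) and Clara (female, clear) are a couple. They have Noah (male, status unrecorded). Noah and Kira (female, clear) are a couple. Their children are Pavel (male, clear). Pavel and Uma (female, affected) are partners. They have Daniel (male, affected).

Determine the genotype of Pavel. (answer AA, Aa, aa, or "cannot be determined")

Pavel is clear, so Pavel is aa.

aa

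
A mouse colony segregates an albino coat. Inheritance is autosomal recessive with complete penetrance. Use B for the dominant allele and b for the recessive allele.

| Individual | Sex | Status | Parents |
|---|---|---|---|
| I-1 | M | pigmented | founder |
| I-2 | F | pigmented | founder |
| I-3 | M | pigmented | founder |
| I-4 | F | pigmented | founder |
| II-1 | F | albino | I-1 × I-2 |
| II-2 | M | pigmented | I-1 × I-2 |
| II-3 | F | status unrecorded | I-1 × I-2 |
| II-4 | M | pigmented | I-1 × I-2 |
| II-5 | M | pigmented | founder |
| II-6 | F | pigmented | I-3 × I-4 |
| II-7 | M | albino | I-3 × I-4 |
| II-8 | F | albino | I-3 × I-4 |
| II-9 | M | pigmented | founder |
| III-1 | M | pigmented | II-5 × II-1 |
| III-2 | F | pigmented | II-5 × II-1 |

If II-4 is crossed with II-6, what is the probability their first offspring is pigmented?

I-1 is pigmented so carries B and passed b to II-1 (bb), so I-1 is Bb.
I-2 is pigmented so carries B and passed b to II-1 (bb), so I-2 is Bb.
II-4 is a pigmented offspring of I-1 (Bb) × I-2 (Bb), whose cross gives 1/4 BB : 1/2 Bb : 1/4 bb; conditioning on being pigmented, II-4 is BB with probability 1/3, Bb with probability 2/3.
I-3 is pigmented so carries B and passed b to II-7 (bb), so I-3 is Bb.
I-4 is pigmented so carries B and passed b to II-7 (bb), so I-4 is Bb.
II-6 is a pigmented offspring of I-3 (Bb) × I-4 (Bb), whose cross gives 1/4 BB : 1/2 Bb : 1/4 bb; conditioning on being pigmented, II-6 is BB with probability 1/3, Bb with probability 2/3.
Summing over parental genotype combinations, P(offspring is pigmented) = 1/9·1 + 2/9·1 + 2/9·1 + 4/9·3/4 = 8/9.

8/9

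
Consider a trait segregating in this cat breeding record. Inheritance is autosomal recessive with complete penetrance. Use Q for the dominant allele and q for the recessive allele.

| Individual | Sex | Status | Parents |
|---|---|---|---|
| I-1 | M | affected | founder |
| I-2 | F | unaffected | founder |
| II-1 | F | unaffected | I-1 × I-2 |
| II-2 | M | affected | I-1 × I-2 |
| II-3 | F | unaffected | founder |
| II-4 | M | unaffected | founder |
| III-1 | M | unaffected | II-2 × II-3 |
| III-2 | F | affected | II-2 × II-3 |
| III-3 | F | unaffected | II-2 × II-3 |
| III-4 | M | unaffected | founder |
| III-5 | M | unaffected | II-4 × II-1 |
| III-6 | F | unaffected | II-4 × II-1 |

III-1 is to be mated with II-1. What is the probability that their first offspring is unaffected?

III-1 is unaffected so carries Q and received q from II-2 (qq), so III-1 is Qq.
II-1 is unaffected so carries Q and received q from I-1 (qq), so II-1 is Qq.
The cross gives 1/4 QQ : 1/2 Qq : 1/4 qq, so P(offspring is unaffected) = 3/4.

3/4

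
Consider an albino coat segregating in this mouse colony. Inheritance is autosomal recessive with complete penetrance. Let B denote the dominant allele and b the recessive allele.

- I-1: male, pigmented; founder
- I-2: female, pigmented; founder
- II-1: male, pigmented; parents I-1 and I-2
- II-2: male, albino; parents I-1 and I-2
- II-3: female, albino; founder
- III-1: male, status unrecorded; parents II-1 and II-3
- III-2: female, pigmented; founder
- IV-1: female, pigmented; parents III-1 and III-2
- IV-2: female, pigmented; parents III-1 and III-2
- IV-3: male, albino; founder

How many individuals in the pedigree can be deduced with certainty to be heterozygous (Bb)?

2

Obligate heterozygotes: I-1 is pigmented so carries B and passed b to II-2 (bb), so I-1 is Bb; I-2 is pigmented so carries B and passed b to II-2 (bb), so I-2 is Bb.
Every other individual is either homozygous by phenotype or has at least one consistent homozygous assignment, so the count is 2.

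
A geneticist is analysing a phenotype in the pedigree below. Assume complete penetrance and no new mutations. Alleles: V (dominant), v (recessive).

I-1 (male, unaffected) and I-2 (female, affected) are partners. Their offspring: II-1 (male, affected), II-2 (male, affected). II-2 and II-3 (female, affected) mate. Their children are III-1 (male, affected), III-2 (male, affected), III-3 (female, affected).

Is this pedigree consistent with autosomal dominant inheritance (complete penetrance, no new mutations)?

Yes

A consistent assignment under autosomal dominant exists: I-1 vv, I-2 VV, II-1 Vv, II-2 Vv, II-3 VV, III-1 VV, III-2 VV, III-3 VV.
In this assignment every recorded phenotype matches its genotype and every non-founder's genotype is obtainable from its parents' genotypes, so the pedigree is consistent.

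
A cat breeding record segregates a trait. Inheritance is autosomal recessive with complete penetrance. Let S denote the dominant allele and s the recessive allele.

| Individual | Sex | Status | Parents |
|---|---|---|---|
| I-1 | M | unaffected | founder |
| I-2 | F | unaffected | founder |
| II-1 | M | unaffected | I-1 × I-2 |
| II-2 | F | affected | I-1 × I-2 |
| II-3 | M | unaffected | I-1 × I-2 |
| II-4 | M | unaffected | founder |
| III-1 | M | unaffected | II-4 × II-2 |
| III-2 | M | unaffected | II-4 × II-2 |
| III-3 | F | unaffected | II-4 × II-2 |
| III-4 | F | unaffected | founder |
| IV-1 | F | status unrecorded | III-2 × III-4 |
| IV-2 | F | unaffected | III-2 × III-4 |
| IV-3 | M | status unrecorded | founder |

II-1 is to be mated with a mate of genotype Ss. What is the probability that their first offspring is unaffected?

I-1 is unaffected so carries S and passed s to II-2 (ss), so I-1 is Ss.
I-2 is unaffected so carries S and passed s to II-2 (ss), so I-2 is Ss.
II-1 is an unaffected offspring of I-1 (Ss) × I-2 (Ss), whose cross gives 1/4 SS : 1/2 Ss : 1/4 ss; conditioning on being unaffected, II-1 is SS with probability 1/3, Ss with probability 2/3.
Summing over parental genotype combinations, P(offspring is unaffected) = 1/3·1 + 2/3·3/4 = 5/6.

5/6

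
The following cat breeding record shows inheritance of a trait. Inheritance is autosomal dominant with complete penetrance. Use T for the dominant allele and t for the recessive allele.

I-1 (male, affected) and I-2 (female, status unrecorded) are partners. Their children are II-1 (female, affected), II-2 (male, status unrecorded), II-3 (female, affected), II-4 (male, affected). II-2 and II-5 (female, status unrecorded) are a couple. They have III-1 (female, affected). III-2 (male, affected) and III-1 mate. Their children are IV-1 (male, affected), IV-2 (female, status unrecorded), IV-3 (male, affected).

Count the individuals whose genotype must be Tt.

No individual's genotype is forced to Tt by the pedigree, so the count is 0.

0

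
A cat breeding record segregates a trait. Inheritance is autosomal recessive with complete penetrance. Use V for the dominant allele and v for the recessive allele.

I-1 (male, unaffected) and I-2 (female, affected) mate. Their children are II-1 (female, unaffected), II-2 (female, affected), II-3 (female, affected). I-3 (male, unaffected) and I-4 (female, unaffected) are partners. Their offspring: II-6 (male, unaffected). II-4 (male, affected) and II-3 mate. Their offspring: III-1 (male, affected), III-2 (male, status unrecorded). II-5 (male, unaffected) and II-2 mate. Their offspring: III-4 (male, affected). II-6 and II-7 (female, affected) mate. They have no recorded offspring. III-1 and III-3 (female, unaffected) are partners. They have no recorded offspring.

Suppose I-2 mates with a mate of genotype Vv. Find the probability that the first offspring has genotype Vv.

I-2 is affected, so I-2 is vv.
The cross gives 1/2 Vv : 1/2 vv, so P(offspring has genotype Vv) = 1/2.

1/2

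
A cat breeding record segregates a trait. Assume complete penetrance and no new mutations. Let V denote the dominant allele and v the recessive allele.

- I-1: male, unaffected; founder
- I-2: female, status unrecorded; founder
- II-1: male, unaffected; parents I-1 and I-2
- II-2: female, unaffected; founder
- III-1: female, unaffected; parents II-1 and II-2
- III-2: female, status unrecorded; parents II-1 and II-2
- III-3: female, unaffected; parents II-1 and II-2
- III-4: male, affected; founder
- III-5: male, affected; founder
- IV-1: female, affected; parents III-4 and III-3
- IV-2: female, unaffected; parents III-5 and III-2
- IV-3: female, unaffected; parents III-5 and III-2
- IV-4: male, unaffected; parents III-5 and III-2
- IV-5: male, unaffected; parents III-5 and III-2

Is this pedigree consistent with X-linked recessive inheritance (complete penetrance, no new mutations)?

Yes

A consistent assignment under X-linked recessive exists: I-1 X^V Y, I-2 X^V X^V, II-1 X^V Y, II-2 X^V X^v, III-1 X^V X^V, III-2 X^V X^V, III-3 X^V X^v, III-4 X^v Y, III-5 X^v Y, IV-1 X^v X^v, IV-2 X^V X^v, IV-3 X^V X^v, IV-4 X^V Y, IV-5 X^V Y.
In this assignment every recorded phenotype matches its genotype and every non-founder's genotype is obtainable from its parents' genotypes, so the pedigree is consistent.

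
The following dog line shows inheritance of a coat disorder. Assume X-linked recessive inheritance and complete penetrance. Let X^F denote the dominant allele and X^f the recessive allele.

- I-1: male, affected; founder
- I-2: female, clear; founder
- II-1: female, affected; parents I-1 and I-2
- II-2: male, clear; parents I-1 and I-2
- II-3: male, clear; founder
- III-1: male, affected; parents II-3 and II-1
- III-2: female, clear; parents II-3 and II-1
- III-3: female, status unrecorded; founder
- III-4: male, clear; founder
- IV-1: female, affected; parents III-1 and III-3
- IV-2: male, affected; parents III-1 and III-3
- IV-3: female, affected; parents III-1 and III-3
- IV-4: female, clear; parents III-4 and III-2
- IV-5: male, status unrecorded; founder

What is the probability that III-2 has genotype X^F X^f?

1

III-2 is clear so carries F and received f from II-1 (X^f X^f), so III-2 is X^F X^f, giving P(X^F X^f) = 1.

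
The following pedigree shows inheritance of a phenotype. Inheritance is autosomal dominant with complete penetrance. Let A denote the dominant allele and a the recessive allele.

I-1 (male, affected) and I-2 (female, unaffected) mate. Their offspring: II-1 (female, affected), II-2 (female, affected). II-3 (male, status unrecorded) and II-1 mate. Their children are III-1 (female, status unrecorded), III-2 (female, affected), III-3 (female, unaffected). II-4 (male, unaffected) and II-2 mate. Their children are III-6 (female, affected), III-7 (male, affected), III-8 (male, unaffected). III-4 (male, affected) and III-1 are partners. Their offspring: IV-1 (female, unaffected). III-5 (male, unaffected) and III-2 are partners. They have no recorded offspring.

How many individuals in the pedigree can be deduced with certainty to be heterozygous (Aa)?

5

Obligate heterozygotes: II-1 is affected so carries A and received a from I-2 (aa), so II-1 is Aa; II-2 is affected so carries A and received a from I-2 (aa), so II-2 is Aa; III-4 is affected so carries A and passed a to IV-1 (aa), so III-4 is Aa; III-6 is affected so carries A and received a from II-4 (aa), so III-6 is Aa; III-7 is affected so carries A and received a from II-4 (aa), so III-7 is Aa.
Every other individual is either homozygous by phenotype or has at least one consistent homozygous assignment, so the count is 5.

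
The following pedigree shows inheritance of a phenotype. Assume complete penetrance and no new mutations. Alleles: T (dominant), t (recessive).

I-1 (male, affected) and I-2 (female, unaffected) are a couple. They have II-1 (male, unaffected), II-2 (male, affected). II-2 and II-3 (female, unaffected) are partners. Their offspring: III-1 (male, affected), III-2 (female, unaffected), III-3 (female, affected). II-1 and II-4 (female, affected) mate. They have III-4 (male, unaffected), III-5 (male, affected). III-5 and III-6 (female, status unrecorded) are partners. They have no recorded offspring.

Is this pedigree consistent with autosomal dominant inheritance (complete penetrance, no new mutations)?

A consistent assignment under autosomal dominant exists: I-1 Tt, I-2 tt, II-1 tt, II-2 Tt, II-3 tt, II-4 Tt, III-1 Tt, III-2 tt, III-3 Tt, III-4 tt, III-5 Tt, III-6 TT.
In this assignment every recorded phenotype matches its genotype and every non-founder's genotype is obtainable from its parents' genotypes, so the pedigree is consistent.

Yes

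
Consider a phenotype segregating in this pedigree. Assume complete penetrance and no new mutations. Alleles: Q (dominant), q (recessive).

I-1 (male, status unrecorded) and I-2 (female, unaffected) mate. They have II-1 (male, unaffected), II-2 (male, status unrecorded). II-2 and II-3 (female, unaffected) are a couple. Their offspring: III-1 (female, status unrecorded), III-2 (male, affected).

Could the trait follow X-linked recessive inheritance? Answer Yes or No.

A consistent assignment under X-linked recessive exists: I-1 X^Q Y, I-2 X^Q X^Q, II-1 X^Q Y, II-2 X^Q Y, II-3 X^Q X^q, III-1 X^Q X^Q, III-2 X^q Y.
In this assignment every recorded phenotype matches its genotype and every non-founder's genotype is obtainable from its parents' genotypes, so the pedigree is consistent.

Yes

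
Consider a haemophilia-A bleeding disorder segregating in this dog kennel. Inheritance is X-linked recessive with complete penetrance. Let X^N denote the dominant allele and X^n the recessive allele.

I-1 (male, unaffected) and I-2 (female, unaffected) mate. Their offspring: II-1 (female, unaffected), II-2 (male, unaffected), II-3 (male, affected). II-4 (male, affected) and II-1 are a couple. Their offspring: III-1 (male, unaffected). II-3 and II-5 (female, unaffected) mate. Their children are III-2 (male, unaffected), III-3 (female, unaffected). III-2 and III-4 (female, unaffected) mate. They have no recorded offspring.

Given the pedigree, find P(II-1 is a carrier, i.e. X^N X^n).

1/3

I-1 is unaffected, so I-1 is X^N Y.
I-2 is unaffected so carries N and passed n to II-3 (X^n Y), so I-2 is X^N X^n.
Their cross gives offspring ratios 1/2 X^N X^N : 1/2 X^N X^n. Conditioning on II-1 being unaffected, P(X^N X^n) = 1/2 / 1 = 1/2 before taking II-1's own offspring into account.
II-4 is affected, so II-4 is X^n Y.
Now use II-1's offspring. Probability of each recorded status — unaffected son III-1: 1/2 if II-1 is X^N X^n, 1 if X^N X^N.
Bayes: P(X^N X^n) = 1/2·1/2 / (1/2·1/2 + 1/2·1) = 1/3.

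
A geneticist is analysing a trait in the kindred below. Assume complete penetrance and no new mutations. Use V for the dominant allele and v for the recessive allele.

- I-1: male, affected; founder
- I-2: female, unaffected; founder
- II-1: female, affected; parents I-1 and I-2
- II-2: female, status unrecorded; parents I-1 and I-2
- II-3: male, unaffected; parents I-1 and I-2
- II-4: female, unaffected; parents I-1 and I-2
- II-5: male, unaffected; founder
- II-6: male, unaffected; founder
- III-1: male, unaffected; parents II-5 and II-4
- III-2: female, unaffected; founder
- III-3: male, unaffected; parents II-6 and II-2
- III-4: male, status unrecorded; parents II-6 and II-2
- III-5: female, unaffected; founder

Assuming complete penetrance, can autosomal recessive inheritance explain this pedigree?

Yes

A consistent assignment under autosomal recessive exists: I-1 vv, I-2 Vv, II-1 vv, II-2 Vv, II-3 Vv, II-4 Vv, II-5 VV, II-6 VV, III-1 VV, III-2 VV, III-3 VV, III-4 VV, III-5 VV.
In this assignment every recorded phenotype matches its genotype and every non-founder's genotype is obtainable from its parents' genotypes, so the pedigree is consistent.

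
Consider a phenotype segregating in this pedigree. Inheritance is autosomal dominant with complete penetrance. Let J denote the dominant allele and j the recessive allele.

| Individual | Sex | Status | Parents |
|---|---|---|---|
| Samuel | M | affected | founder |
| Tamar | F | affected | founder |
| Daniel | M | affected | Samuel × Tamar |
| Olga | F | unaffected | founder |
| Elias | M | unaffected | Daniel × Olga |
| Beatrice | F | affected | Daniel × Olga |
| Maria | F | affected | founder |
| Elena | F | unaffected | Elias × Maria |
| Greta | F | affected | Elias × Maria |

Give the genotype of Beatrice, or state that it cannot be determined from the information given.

From phenotype alone, Beatrice is JJ or Jj.
Beatrice is affected so carries J and received j from Olga (jj), so Beatrice is Jj.

Jj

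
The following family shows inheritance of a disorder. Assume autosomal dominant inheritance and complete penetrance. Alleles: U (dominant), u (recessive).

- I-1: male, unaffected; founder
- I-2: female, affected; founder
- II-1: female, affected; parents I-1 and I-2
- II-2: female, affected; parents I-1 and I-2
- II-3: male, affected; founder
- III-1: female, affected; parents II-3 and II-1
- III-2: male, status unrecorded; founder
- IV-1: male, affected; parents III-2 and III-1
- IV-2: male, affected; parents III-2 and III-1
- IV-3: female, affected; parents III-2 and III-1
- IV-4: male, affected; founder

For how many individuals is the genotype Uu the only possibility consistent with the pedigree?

2

Obligate heterozygotes: II-1 is affected so carries U and received u from I-1 (uu), so II-1 is Uu; II-2 is affected so carries U and received u from I-1 (uu), so II-2 is Uu.
Every other individual is either homozygous by phenotype or has at least one consistent homozygous assignment, so the count is 2.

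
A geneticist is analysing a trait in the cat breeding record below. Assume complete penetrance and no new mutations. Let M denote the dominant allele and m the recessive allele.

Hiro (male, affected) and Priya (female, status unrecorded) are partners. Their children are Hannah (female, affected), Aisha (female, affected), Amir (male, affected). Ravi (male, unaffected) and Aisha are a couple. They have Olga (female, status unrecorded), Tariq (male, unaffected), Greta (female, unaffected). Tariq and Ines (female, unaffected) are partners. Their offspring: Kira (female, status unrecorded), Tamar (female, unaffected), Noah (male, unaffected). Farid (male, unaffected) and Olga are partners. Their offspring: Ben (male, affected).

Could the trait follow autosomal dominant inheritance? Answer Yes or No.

A consistent assignment under autosomal dominant exists: Hiro MM, Priya Mm, Hannah MM, Aisha Mm, Amir MM, Ravi mm, Olga Mm, Tariq mm, Greta mm, Ines mm, Farid mm, Kira mm, Tamar mm, Noah mm, Ben Mm.
In this assignment every recorded phenotype matches its genotype and every non-founder's genotype is obtainable from its parents' genotypes, so the pedigree is consistent.

Yes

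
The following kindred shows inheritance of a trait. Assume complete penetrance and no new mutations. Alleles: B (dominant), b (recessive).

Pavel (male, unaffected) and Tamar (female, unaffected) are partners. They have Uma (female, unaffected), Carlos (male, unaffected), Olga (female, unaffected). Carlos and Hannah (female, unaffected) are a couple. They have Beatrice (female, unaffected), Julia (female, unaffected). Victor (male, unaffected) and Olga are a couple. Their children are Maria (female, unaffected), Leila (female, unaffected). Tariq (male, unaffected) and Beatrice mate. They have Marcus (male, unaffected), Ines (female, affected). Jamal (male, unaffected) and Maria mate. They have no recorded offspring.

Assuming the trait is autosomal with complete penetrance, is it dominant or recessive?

recessive

Tariq and Beatrice are both unaffected yet have an affected child Ines. Under dominance, an affected child requires at least one affected parent, so the trait cannot be dominant.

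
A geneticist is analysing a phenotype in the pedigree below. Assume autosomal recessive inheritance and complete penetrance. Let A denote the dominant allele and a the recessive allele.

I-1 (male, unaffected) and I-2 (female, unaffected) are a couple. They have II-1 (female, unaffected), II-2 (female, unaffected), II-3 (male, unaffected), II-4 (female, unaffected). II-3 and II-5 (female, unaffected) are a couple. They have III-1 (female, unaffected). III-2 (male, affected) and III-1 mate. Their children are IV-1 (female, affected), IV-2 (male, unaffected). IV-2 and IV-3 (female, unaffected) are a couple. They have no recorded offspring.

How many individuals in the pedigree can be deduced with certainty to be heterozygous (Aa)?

Obligate heterozygotes: III-1 is unaffected so carries A and passed a to IV-1 (aa), so III-1 is Aa; IV-2 is unaffected so carries A and received a from III-2 (aa), so IV-2 is Aa.
Every other individual is either homozygous by phenotype or has at least one consistent homozygous assignment, so the count is 2.

2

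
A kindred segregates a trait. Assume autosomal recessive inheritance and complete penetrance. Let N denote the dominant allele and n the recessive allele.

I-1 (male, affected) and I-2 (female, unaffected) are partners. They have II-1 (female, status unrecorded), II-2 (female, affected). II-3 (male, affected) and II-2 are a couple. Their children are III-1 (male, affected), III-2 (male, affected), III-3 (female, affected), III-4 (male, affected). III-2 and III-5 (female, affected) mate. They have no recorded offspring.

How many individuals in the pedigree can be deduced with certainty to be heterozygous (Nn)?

1

Obligate heterozygotes: I-2 is unaffected so carries N and passed n to II-2 (nn), so I-2 is Nn.
Every other individual is either homozygous by phenotype or has at least one consistent homozygous assignment, so the count is 1.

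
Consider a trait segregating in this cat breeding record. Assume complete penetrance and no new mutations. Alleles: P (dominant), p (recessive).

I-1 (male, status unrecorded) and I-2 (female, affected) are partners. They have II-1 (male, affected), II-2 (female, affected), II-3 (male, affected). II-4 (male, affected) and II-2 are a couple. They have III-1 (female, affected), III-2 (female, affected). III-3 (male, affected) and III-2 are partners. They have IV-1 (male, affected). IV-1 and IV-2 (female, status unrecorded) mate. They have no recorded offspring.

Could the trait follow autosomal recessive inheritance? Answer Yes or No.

Yes

A consistent assignment under autosomal recessive exists: I-1 Pp, I-2 pp, II-1 pp, II-2 pp, II-3 pp, II-4 pp, III-1 pp, III-2 pp, III-3 pp, IV-1 pp, IV-2 PP.
In this assignment every recorded phenotype matches its genotype and every non-founder's genotype is obtainable from its parents' genotypes, so the pedigree is consistent.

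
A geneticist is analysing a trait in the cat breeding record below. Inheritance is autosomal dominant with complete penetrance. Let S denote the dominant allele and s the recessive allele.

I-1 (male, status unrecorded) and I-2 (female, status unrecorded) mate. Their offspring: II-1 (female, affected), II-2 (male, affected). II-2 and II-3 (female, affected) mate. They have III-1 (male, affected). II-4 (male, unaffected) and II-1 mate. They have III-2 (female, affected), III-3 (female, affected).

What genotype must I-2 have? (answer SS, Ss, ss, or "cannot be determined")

I-2's phenotype is unrecorded, and no parent or child forces a single allele at both positions; consistent genotype assignments exist with I-2 as SS or Ss or ss.

cannot be determined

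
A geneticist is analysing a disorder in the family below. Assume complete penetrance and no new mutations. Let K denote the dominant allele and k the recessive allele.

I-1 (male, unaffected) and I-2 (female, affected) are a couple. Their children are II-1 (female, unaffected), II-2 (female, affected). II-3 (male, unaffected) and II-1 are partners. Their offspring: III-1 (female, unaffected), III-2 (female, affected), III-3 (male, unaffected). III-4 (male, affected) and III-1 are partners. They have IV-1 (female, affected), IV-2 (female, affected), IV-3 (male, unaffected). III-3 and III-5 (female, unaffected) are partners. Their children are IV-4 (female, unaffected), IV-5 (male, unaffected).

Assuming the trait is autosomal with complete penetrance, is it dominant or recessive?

II-3 and II-1 are both unaffected yet have an affected child III-2. Under dominance, an affected child requires at least one affected parent, so the trait cannot be dominant.

recessive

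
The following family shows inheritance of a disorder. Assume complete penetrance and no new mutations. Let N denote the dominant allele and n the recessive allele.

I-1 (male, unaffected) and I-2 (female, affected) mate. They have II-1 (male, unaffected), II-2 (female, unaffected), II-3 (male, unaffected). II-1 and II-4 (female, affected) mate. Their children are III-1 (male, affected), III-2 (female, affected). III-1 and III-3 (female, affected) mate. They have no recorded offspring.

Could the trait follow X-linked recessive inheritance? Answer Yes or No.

Under X-linked recessive, II-1 (unaffected, male) cannot arise from I-1 (unaffected) × I-2 (affected).

No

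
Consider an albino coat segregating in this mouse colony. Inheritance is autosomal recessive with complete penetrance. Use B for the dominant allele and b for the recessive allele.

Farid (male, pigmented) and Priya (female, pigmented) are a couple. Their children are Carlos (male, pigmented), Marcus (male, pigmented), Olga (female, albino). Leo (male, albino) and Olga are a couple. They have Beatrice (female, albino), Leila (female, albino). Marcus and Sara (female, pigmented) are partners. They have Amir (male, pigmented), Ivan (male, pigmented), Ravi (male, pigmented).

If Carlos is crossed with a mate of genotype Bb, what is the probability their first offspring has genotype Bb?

1/2

Farid is pigmented so carries B and passed b to Olga (bb), so Farid is Bb.
Priya is pigmented so carries B and passed b to Olga (bb), so Priya is Bb.
Carlos is a pigmented offspring of Farid (Bb) × Priya (Bb), whose cross gives 1/4 BB : 1/2 Bb : 1/4 bb; conditioning on being pigmented, Carlos is BB with probability 1/3, Bb with probability 2/3.
Summing over parental genotype combinations, P(offspring has genotype Bb) = 1/3·1/2 + 2/3·1/2 = 1/2.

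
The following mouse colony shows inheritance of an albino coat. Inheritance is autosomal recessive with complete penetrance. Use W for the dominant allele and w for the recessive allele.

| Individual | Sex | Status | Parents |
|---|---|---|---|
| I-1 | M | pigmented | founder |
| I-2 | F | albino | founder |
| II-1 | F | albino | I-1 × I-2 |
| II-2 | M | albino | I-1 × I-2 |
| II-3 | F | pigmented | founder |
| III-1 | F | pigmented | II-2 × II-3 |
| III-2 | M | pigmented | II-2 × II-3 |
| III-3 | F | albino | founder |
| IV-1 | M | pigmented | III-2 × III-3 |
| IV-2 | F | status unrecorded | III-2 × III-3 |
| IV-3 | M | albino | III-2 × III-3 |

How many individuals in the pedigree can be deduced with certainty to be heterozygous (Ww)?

4

Obligate heterozygotes: I-1 is pigmented so carries W and passed w to II-1 (ww), so I-1 is Ww; III-1 is pigmented so carries W and received w from II-2 (ww), so III-1 is Ww; III-2 is pigmented so carries W and received w from II-2 (ww), so III-2 is Ww; IV-1 is pigmented so carries W and received w from III-3 (ww), so IV-1 is Ww.
Every other individual is either homozygous by phenotype or has at least one consistent homozygous assignment, so the count is 4.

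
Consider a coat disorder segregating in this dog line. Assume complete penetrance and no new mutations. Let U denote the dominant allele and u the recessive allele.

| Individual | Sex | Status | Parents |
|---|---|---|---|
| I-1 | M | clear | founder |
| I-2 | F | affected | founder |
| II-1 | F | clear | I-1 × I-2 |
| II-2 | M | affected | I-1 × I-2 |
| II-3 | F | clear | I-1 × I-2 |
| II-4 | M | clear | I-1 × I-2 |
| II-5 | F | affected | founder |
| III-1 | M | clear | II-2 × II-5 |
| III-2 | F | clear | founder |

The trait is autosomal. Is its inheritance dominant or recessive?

II-2 and II-5 are both affected yet have a clear child III-1. Under a recessive model two affected parents are homozygous and every child would be affected, so the trait cannot be recessive.

dominant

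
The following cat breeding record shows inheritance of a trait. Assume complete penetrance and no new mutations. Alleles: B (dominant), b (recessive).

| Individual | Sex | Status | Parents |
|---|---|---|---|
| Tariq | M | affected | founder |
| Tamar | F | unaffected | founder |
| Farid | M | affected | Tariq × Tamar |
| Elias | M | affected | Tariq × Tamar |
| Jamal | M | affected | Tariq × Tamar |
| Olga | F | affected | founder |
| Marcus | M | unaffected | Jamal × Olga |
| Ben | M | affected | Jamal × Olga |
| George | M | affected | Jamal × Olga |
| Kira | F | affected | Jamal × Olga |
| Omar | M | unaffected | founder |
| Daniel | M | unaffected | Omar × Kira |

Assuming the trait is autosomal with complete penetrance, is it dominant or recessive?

dominant

Jamal and Olga are both affected yet have an unaffected child Marcus. Under a recessive model two affected parents are homozygous and every child would be affected, so the trait cannot be recessive.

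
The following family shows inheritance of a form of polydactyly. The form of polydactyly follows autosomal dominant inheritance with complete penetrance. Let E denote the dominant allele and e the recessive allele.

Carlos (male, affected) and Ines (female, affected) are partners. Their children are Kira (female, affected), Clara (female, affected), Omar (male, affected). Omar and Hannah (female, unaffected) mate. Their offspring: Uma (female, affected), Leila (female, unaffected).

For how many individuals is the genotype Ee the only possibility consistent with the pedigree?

2

Obligate heterozygotes: Omar is affected so carries E and passed e to Leila (ee), so Omar is Ee; Uma is affected so carries E and received e from Hannah (ee), so Uma is Ee.
Every other individual is either homozygous by phenotype or has at least one consistent homozygous assignment, so the count is 2.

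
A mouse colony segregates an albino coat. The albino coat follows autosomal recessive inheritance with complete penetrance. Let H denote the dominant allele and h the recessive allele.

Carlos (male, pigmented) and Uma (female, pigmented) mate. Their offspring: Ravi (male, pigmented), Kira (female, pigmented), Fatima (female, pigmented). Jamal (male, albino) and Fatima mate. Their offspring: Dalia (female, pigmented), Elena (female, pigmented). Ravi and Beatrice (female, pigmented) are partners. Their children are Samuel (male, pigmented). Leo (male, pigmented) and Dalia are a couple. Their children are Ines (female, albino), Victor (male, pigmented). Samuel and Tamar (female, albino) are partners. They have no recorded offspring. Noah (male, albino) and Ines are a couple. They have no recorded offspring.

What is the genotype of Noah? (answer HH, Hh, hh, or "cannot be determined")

Noah is albino, so Noah is hh.

hh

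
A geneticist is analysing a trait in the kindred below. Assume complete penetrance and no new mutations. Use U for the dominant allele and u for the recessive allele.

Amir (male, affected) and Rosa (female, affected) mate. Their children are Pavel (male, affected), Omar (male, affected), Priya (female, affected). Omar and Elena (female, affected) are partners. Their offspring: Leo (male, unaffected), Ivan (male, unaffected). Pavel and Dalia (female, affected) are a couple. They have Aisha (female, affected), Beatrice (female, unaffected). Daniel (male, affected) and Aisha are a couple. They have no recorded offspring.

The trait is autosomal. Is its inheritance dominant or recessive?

Omar and Elena are both affected yet have an unaffected child Leo. Under a recessive model two affected parents are homozygous and every child would be affected, so the trait cannot be recessive.

dominant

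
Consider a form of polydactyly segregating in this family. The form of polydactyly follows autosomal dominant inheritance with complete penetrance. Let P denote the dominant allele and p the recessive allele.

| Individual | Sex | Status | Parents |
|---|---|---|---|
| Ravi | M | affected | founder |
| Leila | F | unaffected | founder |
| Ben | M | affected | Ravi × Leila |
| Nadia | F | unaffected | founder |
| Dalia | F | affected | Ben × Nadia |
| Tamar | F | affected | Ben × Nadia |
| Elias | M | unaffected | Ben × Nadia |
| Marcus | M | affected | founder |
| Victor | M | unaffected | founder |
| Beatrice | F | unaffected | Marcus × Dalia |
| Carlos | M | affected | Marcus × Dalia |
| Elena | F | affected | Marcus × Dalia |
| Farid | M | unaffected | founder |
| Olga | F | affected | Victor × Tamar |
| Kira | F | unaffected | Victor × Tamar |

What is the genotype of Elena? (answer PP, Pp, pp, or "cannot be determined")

Elena's phenotype allows PP or Pp, and no parent or child forces a single allele at both positions; consistent genotype assignments exist with Elena as PP or Pp.

cannot be determined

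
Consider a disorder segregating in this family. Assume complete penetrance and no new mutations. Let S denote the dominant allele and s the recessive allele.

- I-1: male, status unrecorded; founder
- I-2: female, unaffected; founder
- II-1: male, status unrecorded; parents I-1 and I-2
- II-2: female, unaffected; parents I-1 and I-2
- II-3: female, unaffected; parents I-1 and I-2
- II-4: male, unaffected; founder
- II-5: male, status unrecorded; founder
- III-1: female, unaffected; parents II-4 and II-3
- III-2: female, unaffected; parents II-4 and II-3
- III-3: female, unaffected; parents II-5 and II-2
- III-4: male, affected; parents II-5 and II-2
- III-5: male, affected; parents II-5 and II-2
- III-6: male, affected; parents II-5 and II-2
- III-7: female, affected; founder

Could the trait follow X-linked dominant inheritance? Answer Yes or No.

Under X-linked dominant, III-4 (affected, male) cannot arise from II-5 (unrecorded) × II-2 (unaffected).

No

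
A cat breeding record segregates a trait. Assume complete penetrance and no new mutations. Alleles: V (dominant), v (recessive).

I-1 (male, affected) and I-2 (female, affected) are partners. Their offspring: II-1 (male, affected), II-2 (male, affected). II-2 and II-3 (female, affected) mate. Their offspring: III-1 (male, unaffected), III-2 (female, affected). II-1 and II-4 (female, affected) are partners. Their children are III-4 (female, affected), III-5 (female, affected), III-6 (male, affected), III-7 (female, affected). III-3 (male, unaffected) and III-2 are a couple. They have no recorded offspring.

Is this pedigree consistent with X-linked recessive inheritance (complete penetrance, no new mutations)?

No

Under X-linked recessive, III-1 (unaffected, male) cannot arise from II-2 (affected) × II-3 (affected).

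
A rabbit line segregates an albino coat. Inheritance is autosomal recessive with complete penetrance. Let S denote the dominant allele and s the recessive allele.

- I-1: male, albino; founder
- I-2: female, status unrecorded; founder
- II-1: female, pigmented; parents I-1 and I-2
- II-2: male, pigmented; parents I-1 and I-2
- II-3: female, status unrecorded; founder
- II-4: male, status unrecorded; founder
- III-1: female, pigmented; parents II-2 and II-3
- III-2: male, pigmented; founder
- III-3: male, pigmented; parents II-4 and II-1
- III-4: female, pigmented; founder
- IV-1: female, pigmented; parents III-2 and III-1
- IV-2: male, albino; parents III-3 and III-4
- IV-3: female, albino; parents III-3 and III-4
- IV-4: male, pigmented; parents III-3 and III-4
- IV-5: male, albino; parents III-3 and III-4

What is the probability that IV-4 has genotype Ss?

2/3

III-3 is pigmented so carries S and passed s to IV-2 (ss), so III-3 is Ss.
III-4 is pigmented so carries S and passed s to IV-2 (ss), so III-4 is Ss.
Their cross gives offspring ratios 1/4 SS : 1/2 Ss : 1/4 ss. Conditioning on IV-4 being pigmented, P(Ss) = 1/2 / 3/4 = 2/3.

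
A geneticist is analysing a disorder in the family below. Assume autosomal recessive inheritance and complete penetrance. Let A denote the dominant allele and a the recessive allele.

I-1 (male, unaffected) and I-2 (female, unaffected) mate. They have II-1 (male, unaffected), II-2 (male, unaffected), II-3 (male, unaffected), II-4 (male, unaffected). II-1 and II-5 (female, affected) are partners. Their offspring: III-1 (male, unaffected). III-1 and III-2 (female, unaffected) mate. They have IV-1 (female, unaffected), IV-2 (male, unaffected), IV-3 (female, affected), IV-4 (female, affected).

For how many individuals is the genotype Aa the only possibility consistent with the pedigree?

2

Obligate heterozygotes: III-1 is unaffected so carries A and received a from II-5 (aa), so III-1 is Aa; III-2 is unaffected so carries A and passed a to IV-3 (aa), so III-2 is Aa.
Every other individual is either homozygous by phenotype or has at least one consistent homozygous assignment, so the count is 2.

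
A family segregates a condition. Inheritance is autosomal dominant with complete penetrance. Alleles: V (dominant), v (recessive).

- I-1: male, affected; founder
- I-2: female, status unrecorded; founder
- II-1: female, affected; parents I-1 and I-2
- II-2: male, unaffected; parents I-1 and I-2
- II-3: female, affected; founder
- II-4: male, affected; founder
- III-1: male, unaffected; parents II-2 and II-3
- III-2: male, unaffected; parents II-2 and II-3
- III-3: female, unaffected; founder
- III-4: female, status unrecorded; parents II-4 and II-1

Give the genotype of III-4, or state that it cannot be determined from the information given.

cannot be determined

III-4's phenotype is unrecorded, and no parent or child forces a single allele at both positions; consistent genotype assignments exist with III-4 as VV or Vv or vv.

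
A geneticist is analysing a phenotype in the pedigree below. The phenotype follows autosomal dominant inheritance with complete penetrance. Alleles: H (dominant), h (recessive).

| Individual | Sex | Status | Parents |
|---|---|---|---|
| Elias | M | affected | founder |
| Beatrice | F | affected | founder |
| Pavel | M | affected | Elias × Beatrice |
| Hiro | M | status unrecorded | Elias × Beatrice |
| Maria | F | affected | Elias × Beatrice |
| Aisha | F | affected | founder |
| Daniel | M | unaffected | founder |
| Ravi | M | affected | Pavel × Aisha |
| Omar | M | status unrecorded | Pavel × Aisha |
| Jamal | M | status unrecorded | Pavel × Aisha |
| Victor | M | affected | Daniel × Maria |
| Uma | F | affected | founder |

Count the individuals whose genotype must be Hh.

1

Obligate heterozygotes: Victor is affected so carries H and received h from Daniel (hh), so Victor is Hh.
Every other individual is either homozygous by phenotype or has at least one consistent homozygous assignment, so the count is 1.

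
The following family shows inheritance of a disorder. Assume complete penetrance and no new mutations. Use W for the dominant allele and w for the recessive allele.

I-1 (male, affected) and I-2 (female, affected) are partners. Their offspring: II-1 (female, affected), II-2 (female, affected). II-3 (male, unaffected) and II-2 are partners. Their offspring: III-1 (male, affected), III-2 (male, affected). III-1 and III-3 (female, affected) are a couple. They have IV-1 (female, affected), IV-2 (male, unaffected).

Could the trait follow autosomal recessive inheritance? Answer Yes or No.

No

Under autosomal recessive, IV-2 (unaffected, male) cannot arise from III-1 (affected) × III-3 (affected).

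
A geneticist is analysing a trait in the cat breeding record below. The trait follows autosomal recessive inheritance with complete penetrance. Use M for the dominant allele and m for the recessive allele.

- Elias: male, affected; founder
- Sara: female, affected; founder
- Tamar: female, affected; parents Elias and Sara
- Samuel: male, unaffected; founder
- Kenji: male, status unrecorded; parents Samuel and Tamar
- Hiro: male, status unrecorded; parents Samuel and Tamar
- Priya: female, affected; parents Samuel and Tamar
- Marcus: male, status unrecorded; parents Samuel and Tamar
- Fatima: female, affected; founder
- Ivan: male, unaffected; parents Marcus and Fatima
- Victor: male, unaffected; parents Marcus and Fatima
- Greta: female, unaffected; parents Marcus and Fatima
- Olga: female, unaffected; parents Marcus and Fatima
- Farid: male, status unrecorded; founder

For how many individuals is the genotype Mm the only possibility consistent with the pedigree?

6

Obligate heterozygotes: Samuel is unaffected so carries M and passed m to Priya (mm), so Samuel is Mm; Marcus passed M to Ivan (Mm, whose m came from Fatima) and received m from Tamar (mm), so Marcus is Mm; Ivan is unaffected so carries M and received m from Fatima (mm), so Ivan is Mm; Victor is unaffected so carries M and received m from Fatima (mm), so Victor is Mm; Greta is unaffected so carries M and received m from Fatima (mm), so Greta is Mm; Olga is unaffected so carries M and received m from Fatima (mm), so Olga is Mm.
Every other individual is either homozygous by phenotype or has at least one consistent homozygous assignment, so the count is 6.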